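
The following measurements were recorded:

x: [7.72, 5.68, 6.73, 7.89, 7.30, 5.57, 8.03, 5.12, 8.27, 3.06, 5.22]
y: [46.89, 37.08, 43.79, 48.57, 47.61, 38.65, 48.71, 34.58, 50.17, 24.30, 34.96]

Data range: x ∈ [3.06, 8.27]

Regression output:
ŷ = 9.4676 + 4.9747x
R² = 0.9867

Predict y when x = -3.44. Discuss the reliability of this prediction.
The equation gives ŷ = -7.6454; however x = -3.44 is 6.50 units below the observed range, so this extrapolated value should not be trusted.

Prediction calculation:
ŷ = 9.4676 + 4.9747 × (-3.44)
ŷ = -7.6454

Reliability:
- Data range: x ∈ [3.06, 8.27]
- Prediction point: x = -3.44 is 6.50 units below the observed range → this is EXTRAPOLATION, not interpolation

Why that matters here:
- R² describes fit only over the sampled x values; it says nothing about behaviour beyond them
- The linear relationship may not hold outside the observed range

Report the number if required, but flag clearly that it is an extrapolation.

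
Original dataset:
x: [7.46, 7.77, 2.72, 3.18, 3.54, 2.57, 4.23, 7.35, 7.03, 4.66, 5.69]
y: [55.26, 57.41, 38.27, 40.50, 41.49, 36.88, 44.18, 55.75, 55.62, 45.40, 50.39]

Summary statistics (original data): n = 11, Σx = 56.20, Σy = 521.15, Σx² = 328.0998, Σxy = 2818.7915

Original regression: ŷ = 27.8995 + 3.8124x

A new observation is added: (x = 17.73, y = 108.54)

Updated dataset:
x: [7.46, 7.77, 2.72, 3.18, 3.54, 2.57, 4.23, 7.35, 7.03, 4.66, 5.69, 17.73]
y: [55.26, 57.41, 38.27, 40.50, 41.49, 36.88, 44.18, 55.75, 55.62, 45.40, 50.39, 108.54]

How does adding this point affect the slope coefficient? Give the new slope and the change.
Adding the point moves β₁ from 3.8124 to 4.6196, i.e. it increases by 0.8072 (+21.2%).

x = 17.73 lies well outside the original x-range [2.57, 7.77] (x̄ ≈ 5.11), so this observation has high leverage and can move the slope substantially.

Step 1: Update the sums with the new point (n goes from 11 to 12)
Σx  = 56.20 + 17.73 = 73.93
Σy  = 521.15 + 108.54 = 629.69
Σx² = 328.0998 + 17.73² = 328.0998 + 314.3529 = 642.4527
Σxy = 2818.7915 + 17.73×108.54 = 2818.7915 + 1924.4142 = 4743.2057

Step 2: Recompute the slope with b₁ = (nΣxy − ΣxΣy) / (nΣx² − (Σx)²)
Numerator   = 12×4743.2057 − 73.93×629.69 = 56918.4684 − 46552.9817 = 10365.4867
Denominator = 12×642.4527 − 73.93² = 7709.4324 − 5465.6449 = 2243.7875
b₁(new) = 10365.4867 / 2243.7875 = 4.6196

(Same formula on the original sums: (11×2818.7915 − 56.20×521.15) / (11×328.0998 − 56.20²) = 1718.0765 / 450.6578 = 3.8124, matching the given fit.)

Step 3: Change in slope
Δβ₁ = 4.6196 − 3.8124 = +0.8072
Relative change = +0.8072 / 3.8124 × 100% = +21.2%
→ the slope increases when the point is added.

A high-leverage point only changes the slope if it is off the original line; here y = 108.54 is above the original trend, so the slope increases.
In practice: check such a point for data-entry or measurement error; refit with and without it and report both if conclusions differ.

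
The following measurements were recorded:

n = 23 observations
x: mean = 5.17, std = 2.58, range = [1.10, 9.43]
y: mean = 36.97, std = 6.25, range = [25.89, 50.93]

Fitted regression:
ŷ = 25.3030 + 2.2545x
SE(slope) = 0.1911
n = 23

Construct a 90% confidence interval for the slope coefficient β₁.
The 90% CI for β₁ is (1.9257, 2.5833)

Confidence interval for the slope:

The 90% CI for β₁ is: β̂₁ ± t*(α/2, n-2) × SE(β̂₁)

Step 1: Find critical t-value
- Confidence level = 0.9
- Degrees of freedom = n - 2 = 23 - 2 = 21
- t*(α/2, 21) = 1.7207

Step 2: Calculate margin of error
Margin = 1.7207 × 0.1911 = 0.3288

Step 3: Construct interval
CI = 2.2545 ± 0.3288
CI = (1.9257, 2.5833)

Interpretation: We are 90% confident that the true slope β₁ lies between 1.9257 and 2.5833.
The interval does not include 0, suggesting a significant linear relationship.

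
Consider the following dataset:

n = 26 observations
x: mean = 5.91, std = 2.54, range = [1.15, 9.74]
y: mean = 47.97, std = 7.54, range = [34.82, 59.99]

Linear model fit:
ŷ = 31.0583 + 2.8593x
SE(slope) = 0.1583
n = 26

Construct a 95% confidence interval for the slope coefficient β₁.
The 95% CI for β₁ is (2.5326, 3.1860)

Confidence interval for the slope:

The 95% CI for β₁ is: β̂₁ ± t*(α/2, n-2) × SE(β̂₁)

Step 1: Find critical t-value
- Confidence level = 0.95
- Degrees of freedom = n - 2 = 26 - 2 = 24
- t*(α/2, 24) = 2.0639

Step 2: Calculate margin of error
Margin = 2.0639 × 0.1583 = 0.3267

Step 3: Construct interval
CI = 2.8593 ± 0.3267
CI = (2.5326, 3.1860)

Interpretation: each one-unit increase in x is associated with a change in mean y of between 2.5326 and 3.1860, with 95% confidence.
The interval does not include 0, suggesting a significant linear relationship.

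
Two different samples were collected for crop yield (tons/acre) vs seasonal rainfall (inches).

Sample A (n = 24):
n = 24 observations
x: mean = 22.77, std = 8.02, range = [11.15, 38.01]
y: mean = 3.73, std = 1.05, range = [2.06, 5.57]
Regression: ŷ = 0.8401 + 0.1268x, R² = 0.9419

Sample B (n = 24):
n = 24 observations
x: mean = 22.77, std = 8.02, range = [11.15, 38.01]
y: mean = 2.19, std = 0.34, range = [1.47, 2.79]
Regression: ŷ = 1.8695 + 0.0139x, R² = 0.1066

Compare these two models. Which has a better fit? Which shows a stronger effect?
Model A has the better fit (R² = 0.9419 vs 0.1066). Model A shows the stronger effect (|β₁| = 0.1268 vs 0.0139).

Model Comparison:

Goodness of fit (R²):
- Model A: R² = 0.9419 → 94.19% of variance in crop yield explained
- Model B: R² = 0.1066 → 10.66% of variance in crop yield explained
- 0.9419 > 0.1066 → Model A has the better fit

Which has the larger per-inch effect? (|β₁|)
- Model A: β₁ = 0.1268 → predicted crop yield rises 0.1268 tons/acre per additional inch of rainfall
- Model B: β₁ = 0.0139 → predicted crop yield rises 0.0139 tons/acre per additional inch of rainfall
- |0.1268| > |0.0139| → Model A shows the stronger marginal effect

Note: A steeper slope doesn't make a better model if the scatter around the line is large.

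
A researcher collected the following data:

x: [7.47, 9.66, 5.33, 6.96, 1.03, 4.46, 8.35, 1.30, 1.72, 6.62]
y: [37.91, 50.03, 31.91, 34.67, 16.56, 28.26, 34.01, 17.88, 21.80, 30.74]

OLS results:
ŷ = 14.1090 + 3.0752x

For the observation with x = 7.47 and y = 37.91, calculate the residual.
Residual = 0.8293

The residual is the difference between the actual value and the predicted value:

Residual = y - ŷ

Step 1: Calculate predicted value
ŷ = 14.1090 + 3.0752 × 7.47
ŷ = 37.0807

Step 2: Calculate residual
Residual = 37.91 - 37.0807
Residual = 0.8293

Sign check: y > ŷ, so the point is above the line and the fit underestimates here.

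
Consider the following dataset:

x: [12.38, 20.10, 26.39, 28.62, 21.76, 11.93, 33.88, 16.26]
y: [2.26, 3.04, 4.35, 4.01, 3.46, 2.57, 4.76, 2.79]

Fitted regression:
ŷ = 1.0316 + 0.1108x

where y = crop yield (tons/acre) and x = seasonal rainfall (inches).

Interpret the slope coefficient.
On average, crop yield is about 0.1108 tons/acre higher for every extra inch of rainfall.

The slope coefficient β₁ = 0.1108 represents the marginal effect of rainfall on crop yield.

Interpretation:
- Rainfall up by 1 inch → predicted crop yield increases by 0.1108 tons/acre
- The effect is assumed constant over the observed range of x (linearity)
- The sign (+) gives the direction; the magnitude 0.1108 gives the size of the effect per inch

(β₀ = 1.0316 is the fitted value at x = 0 and is not part of the slope interpretation.)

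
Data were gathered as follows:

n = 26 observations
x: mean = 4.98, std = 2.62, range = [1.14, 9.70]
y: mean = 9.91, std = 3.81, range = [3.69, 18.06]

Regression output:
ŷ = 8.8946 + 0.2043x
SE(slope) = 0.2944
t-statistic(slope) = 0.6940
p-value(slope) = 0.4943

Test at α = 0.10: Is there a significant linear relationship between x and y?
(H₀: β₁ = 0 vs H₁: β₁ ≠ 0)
Fail to reject H₀: p-value = 0.4943 ≥ α = 0.10. The linear relationship is not significant at the 10% level.

Hypothesis test for the slope coefficient:

H₀: β₁ = 0 (no linear relationship)
H₁: β₁ ≠ 0 (linear relationship exists)

Test statistic: t = β̂₁ / SE(β̂₁) = 0.2043 / 0.2944 = 0.6940

p = 0.4943: how often a slope estimate this far from 0 (in SE units) would arise by chance if β₁ were truly 0.

Decision rule: reject H₀ if p-value < α.
p-value = 0.4943 ≥ α = 0.10 → fail to reject H₀.

There is not sufficient evidence at the 10% significance level to conclude that a linear relationship exists between x and y.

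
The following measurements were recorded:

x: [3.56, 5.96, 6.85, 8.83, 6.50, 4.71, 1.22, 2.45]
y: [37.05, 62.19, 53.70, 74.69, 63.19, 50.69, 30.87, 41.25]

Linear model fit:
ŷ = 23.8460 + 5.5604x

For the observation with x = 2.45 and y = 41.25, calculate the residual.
Residual = 3.7810

The residual is the difference between the actual value and the predicted value:

Residual = y - ŷ

Step 1: Calculate predicted value
ŷ = 23.8460 + 5.5604 × 2.45
ŷ = 37.4690

Step 2: Calculate residual
Residual = 41.25 - 37.4690
Residual = 3.7810

The residual is positive, so the observed y = 41.25 sits above the regression line (the line underestimates it by 3.7810).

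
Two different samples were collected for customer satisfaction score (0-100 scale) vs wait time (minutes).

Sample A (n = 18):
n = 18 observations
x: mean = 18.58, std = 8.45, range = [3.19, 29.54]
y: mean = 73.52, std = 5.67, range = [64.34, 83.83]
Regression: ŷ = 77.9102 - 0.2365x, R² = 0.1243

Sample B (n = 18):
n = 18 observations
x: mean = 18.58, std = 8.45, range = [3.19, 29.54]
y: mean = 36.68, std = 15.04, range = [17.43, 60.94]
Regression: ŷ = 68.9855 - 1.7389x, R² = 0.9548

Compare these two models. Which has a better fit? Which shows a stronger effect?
Model B has the better fit (R² = 0.9548 vs 0.1243). Model B shows the stronger effect (|β₁| = 1.7389 vs 0.2365).

Model Comparison:

Which explains more variance? (R²)
- Model A: R² = 0.1243 → 12.43% of variance in satisfaction score explained
- Model B: R² = 0.9548 → 95.48% of variance in satisfaction score explained
- 0.9548 > 0.1243 → Model B has the better fit

Strength of effect — compare |β₁|:
- Model A: β₁ = -0.2365 → predicted satisfaction score falls 0.2365 points per additional minute of wait time
- Model B: β₁ = -1.7389 → predicted satisfaction score falls 1.7389 points per additional minute of wait time
- |-0.2365| < |-1.7389| → Model B shows the stronger marginal effect

Notes:
- A steeper slope doesn't make a better model if the scatter around the line is large.
- A better fit (higher R²) doesn't necessarily mean a more important relationship.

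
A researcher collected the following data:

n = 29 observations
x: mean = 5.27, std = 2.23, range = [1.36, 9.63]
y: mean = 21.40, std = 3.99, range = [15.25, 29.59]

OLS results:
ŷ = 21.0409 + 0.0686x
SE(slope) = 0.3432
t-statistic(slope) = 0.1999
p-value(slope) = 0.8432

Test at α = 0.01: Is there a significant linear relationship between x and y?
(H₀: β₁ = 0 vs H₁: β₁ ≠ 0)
p-value = 0.8432 ≥ α = 0.01, so we fail to reject H₀. The relationship is not significant.

Hypothesis test for the slope coefficient:

H₀: β₁ = 0 (no linear relationship)
H₁: β₁ ≠ 0 (linear relationship exists)

Test statistic: t = β̂₁ / SE(β̂₁) = 0.0686 / 0.3432 = 0.1999

With df = 27, the two-sided p-value for |t| = 0.1999 is 0.8432.

Decision rule: reject H₀ if p-value < α.
p-value = 0.8432 ≥ α = 0.01 → fail to reject H₀.

At α = 0.01 the data do not provide convincing evidence of a nonzero slope.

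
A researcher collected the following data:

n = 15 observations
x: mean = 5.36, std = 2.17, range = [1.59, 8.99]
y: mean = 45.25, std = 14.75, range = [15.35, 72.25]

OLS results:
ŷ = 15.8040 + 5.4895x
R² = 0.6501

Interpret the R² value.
The model explains 65.01% of the variance in y (R² = 0.6501), leaving 34.99% unexplained; the fit is moderate.

R² = 1 − SS_res/SS_tot compares the residual scatter to the total scatter of y about its mean.

Here R² = 0.6501:
- Explained: 65.01% of the variation in y
- Unexplained (residual): 100% − 65.01% = 34.99%
- Rule of thumb (below 0.3 weak; 0.3 to below 0.7 moderate; 0.7 and above strong) → moderate

Calculation: R² = 1 − (SS_res / SS_tot), where SS_res is the sum of squared residuals and SS_tot the total sum of squares.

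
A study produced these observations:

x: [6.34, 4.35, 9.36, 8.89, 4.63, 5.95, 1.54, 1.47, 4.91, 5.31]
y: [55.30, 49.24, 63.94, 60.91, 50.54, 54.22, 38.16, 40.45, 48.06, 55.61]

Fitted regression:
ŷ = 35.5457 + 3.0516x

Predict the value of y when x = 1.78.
ŷ = 40.9775

x = 1.78 lies inside the observed range [1.47, 9.36], so the fitted equation applies directly:

ŷ = 35.5457 + 3.0516 × 1.78
ŷ = 35.5457 + 5.4318
ŷ = 40.9775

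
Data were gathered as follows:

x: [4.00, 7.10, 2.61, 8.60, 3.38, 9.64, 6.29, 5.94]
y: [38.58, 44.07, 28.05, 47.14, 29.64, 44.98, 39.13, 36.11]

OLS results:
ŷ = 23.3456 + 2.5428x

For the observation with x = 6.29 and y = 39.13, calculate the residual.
Residual = -0.2098

The residual is the difference between the actual value and the predicted value:

Residual = y - ŷ

Step 1: Calculate predicted value
ŷ = 23.3456 + 2.5428 × 6.29
ŷ = 39.3398

Step 2: Calculate residual
Residual = 39.13 - 39.3398
Residual = -0.2098

The residual is negative, so the observed y = 39.13 sits below the regression line (the line overestimates it by 0.2098).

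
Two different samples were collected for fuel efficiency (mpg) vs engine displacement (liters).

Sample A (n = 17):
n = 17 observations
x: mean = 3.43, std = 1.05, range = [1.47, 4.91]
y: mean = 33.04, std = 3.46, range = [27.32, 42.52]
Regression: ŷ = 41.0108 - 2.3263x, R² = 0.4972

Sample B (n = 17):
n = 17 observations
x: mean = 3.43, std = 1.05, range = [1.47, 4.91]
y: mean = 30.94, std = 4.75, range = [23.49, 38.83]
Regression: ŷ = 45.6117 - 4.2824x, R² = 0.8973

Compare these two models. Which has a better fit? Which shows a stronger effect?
Model B has the better fit (R² = 0.8973 vs 0.4972). Model B shows the stronger effect (|β₁| = 4.2824 vs 2.3263).

Model Comparison:

Goodness of fit (R²):
- Model A: R² = 0.4972 → 49.72% of variance in fuel efficiency explained
- Model B: R² = 0.8973 → 89.73% of variance in fuel efficiency explained
- 0.8973 > 0.4972 → Model B has the better fit

Strength of effect — compare |β₁|:
- Model A: β₁ = -2.3263 → predicted fuel efficiency falls 2.3263 mpg per additional liter of engine displacement
- Model B: β₁ = -4.2824 → predicted fuel efficiency falls 4.2824 mpg per additional liter of engine displacement
- |-2.3263| < |-4.2824| → Model B shows the stronger marginal effect

Note: R² measures how tightly points cluster around the line; β₁ measures how steep the line is — they answer different questions.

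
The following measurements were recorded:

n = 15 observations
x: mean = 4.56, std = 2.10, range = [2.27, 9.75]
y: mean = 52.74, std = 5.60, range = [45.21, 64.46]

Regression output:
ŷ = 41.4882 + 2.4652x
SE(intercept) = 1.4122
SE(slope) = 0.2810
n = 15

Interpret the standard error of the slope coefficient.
SE(slope) = 0.2810 measures the uncertainty in the estimated slope. The coefficient is estimated precisely (SE/|β̂₁| = 11.4%).

SE(β̂₁) = s / √Sxx, where s is the residual standard deviation and Sxx = Σ(x − x̄)². It is the yardstick for how far β̂₁ = 2.4652 could plausibly be from the true slope.

Relative precision:
- SE / |β̂₁| = 0.2810 / 2.4652 = 11.4%
- Rule of thumb (under 20%: precise; 20% to under 50%: moderately precise; 50% or more: imprecise) → precise

Link to the t-test: t = β̂₁ / SE(β̂₁) = 2.4652 / 0.2810 = 8.7730, the statistic for H₀: β₁ = 0.

What drives SE(β̂₁): more residual scatter → larger SE; wider spread of x values → smaller SE.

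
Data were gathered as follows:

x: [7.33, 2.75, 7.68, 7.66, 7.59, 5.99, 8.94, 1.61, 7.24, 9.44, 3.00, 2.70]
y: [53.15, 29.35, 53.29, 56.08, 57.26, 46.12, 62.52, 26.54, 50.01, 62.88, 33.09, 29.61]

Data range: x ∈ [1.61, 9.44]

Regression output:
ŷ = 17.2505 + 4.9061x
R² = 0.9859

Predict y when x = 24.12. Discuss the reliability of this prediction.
ŷ = 135.5856, but this is extrapolation (above the data range [1.61, 9.44]) and may be unreliable.

Prediction calculation:
ŷ = 17.2505 + 4.9061 × 24.12
ŷ = 135.5856

Reliability:
- Data range: x ∈ [1.61, 9.44]
- Prediction point: x = 24.12 is 14.68 units above the observed range → this is EXTRAPOLATION, not interpolation

Why that matters here:
- The linear relationship may not hold outside the observed range
- R² describes fit only over the sampled x values; it says nothing about behaviour beyond them

Report the number if required, but flag clearly that it is an extrapolation.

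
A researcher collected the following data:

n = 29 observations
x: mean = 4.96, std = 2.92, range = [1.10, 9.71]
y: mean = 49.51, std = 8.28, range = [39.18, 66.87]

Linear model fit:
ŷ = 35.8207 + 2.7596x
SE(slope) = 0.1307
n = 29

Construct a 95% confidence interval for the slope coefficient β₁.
The 95% CI for β₁ is (2.4914, 3.0278)

Confidence interval for the slope:

The 95% CI for β₁ is: β̂₁ ± t*(α/2, n-2) × SE(β̂₁)

Step 1: Find critical t-value
- Confidence level = 0.95
- Degrees of freedom = n - 2 = 29 - 2 = 27
- t*(α/2, 27) = 2.0518

Step 2: Calculate margin of error
Margin = 2.0518 × 0.1307 = 0.2682

Step 3: Construct interval
CI = 2.7596 ± 0.2682
CI = (2.4914, 3.0278)

Interpretation: We are 95% confident that the true slope β₁ lies between 2.4914 and 3.0278.
Since 0 is outside the interval, a two-sided test at α = 0.05 would reject H₀: β₁ = 0.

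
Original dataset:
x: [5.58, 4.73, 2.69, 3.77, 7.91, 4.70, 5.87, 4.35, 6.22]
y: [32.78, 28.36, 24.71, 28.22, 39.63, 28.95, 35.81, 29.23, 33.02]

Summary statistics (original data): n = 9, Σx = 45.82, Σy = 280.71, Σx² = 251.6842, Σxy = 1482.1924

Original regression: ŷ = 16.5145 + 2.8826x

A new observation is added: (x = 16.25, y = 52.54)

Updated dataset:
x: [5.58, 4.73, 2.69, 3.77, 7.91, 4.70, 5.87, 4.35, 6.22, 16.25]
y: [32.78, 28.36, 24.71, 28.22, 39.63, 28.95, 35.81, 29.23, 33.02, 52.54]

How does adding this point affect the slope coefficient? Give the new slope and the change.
New slope β₁ = 2.0500 versus 2.8826 before: a change of -0.8326 (-28.9%).

x = 16.25 lies well outside the original x-range [2.69, 7.91] (x̄ ≈ 5.09), so this observation has high leverage and can move the slope substantially.

Step 1: Update the sums with the new point (n goes from 9 to 10)
Σx  = 45.82 + 16.25 = 62.07
Σy  = 280.71 + 52.54 = 333.25
Σx² = 251.6842 + 16.25² = 251.6842 + 264.0625 = 515.7467
Σxy = 1482.1924 + 16.25×52.54 = 1482.1924 + 853.7750 = 2335.9674

Step 2: Recompute the slope with b₁ = (nΣxy − ΣxΣy) / (nΣx² − (Σx)²)
Numerator   = 10×2335.9674 − 62.07×333.25 = 23359.6740 − 20684.8275 = 2674.8465
Denominator = 10×515.7467 − 62.07² = 5157.4670 − 3852.6849 = 1304.7821
b₁(new) = 2674.8465 / 1304.7821 = 2.0500

(Same formula on the original sums: (9×1482.1924 − 45.82×280.71) / (9×251.6842 − 45.82²) = 477.5994 / 165.6854 = 2.8826, matching the given fit.)

Step 3: Change in slope
Δβ₁ = 2.0500 − 2.8826 = -0.8326
Relative change = -0.8326 / 2.8826 × 100% = -28.9%
→ the slope decreases when the point is added.

Because the point sits below the extension of the original line at a high-leverage x, it tilts the fit down.
In practice: refit with and without it and report both if conclusions differ.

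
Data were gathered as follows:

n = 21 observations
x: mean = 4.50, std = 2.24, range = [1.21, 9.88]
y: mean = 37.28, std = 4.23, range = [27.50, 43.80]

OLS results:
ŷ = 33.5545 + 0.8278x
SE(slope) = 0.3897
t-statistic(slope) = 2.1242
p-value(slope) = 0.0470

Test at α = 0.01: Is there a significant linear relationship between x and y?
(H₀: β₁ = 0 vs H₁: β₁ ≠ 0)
Since p-value = 0.0470 ≥ α = 0.01, fail to reject H₀ — the slope is not significantly different from 0.

Hypothesis test for the slope coefficient:

H₀: β₁ = 0 (no linear relationship)
H₁: β₁ ≠ 0 (linear relationship exists)

Test statistic: t = β̂₁ / SE(β̂₁) = 0.8278 / 0.3897 = 2.1242

p = 0.0470: how often a slope estimate this far from 0 (in SE units) would arise by chance if β₁ were truly 0.

Decision rule: reject H₀ if p-value < α.
p-value = 0.0470 ≥ α = 0.01 → fail to reject H₀.

There is not sufficient evidence at the 1% significance level to conclude that a linear relationship exists between x and y.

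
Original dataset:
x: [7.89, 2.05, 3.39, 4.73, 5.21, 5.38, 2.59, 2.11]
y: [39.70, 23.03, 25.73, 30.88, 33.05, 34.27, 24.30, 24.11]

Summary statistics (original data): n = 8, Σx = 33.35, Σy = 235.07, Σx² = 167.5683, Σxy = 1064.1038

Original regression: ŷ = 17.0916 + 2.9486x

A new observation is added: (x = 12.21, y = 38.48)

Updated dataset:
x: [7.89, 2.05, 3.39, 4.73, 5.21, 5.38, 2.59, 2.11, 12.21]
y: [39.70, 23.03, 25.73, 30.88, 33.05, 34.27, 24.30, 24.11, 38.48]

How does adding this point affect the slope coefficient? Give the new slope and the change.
New slope β₁ = 1.7342 versus 2.9486 before: a change of -1.2144 (-41.2%).

The new point has HIGH LEVERAGE: x = 12.21 is far from the original mean x̄ = 33.35/8 ≈ 4.17 (original range [2.05, 7.89]).

Step 1: Update the sums with the new point (n goes from 8 to 9)
Σx  = 33.35 + 12.21 = 45.56
Σy  = 235.07 + 38.48 = 273.55
Σx² = 167.5683 + 12.21² = 167.5683 + 149.0841 = 316.6524
Σxy = 1064.1038 + 12.21×38.48 = 1064.1038 + 469.8408 = 1533.9446

Step 2: Recompute the slope with b₁ = (nΣxy − ΣxΣy) / (nΣx² − (Σx)²)
Numerator   = 9×1533.9446 − 45.56×273.55 = 13805.5014 − 12462.9380 = 1342.5634
Denominator = 9×316.6524 − 45.56² = 2849.8716 − 2075.7136 = 774.1580
b₁(new) = 1342.5634 / 774.1580 = 1.7342

(Same formula on the original sums: (8×1064.1038 − 33.35×235.07) / (8×167.5683 − 33.35²) = 673.2459 / 228.3239 = 2.9486, matching the given fit.)

Step 3: Change in slope
Δβ₁ = 1.7342 − 2.9486 = -1.2144
Relative change = -1.2144 / 2.9486 × 100% = -41.2%
→ the slope decreases when the point is added.

A high-leverage point only changes the slope if it is off the original line; here y = 38.48 is below the original trend, so the slope decreases.
In practice: examine leverage (hᵢ) and Cook's distance rather than deleting it automatically.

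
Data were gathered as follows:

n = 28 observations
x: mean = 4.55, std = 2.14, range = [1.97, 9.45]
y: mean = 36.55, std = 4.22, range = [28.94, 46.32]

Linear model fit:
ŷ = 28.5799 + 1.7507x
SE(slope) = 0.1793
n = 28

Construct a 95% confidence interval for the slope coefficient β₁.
The 95% CI for β₁ is (1.3821, 2.1193)

Confidence interval for the slope:

The 95% CI for β₁ is: β̂₁ ± t*(α/2, n-2) × SE(β̂₁)

Step 1: Find critical t-value
- Confidence level = 0.95
- Degrees of freedom = n - 2 = 28 - 2 = 26
- t*(α/2, 26) = 2.0555

Step 2: Calculate margin of error
Margin = 2.0555 × 0.1793 = 0.3686

Step 3: Construct interval
CI = 1.7507 ± 0.3686
CI = (1.3821, 2.1193)

Interpretation: each one-unit increase in x is associated with a change in mean y of between 1.3821 and 2.1193, with 95% confidence.
The interval does not include 0, suggesting a significant linear relationship.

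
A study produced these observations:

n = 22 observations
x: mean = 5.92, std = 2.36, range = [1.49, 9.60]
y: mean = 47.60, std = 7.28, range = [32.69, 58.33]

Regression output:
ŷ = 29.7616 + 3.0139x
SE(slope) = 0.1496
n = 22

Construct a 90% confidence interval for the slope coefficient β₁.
The 90% CI for β₁ is (2.7559, 3.2719)

Confidence interval for the slope:

The 90% CI for β₁ is: β̂₁ ± t*(α/2, n-2) × SE(β̂₁)

Step 1: Find critical t-value
- Confidence level = 0.9
- Degrees of freedom = n - 2 = 22 - 2 = 20
- t*(α/2, 20) = 1.7247

Step 2: Calculate margin of error
Margin = 1.7247 × 0.1496 = 0.2580

Step 3: Construct interval
CI = 3.0139 ± 0.2580
CI = (2.7559, 3.2719)

Interpretation: We are 90% confident that the true slope β₁ lies between 2.7559 and 3.2719.
Since 0 is outside the interval, a two-sided test at α = 0.10 would reject H₀: β₁ = 0.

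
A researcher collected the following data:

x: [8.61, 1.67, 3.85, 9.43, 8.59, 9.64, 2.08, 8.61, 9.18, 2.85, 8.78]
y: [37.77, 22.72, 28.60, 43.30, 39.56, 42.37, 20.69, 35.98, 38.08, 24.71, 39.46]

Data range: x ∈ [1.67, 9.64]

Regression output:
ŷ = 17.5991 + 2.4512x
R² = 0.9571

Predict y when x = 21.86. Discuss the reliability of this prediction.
ŷ = 71.1823, but this is extrapolation (above the data range [1.67, 9.64]) and may be unreliable.

Prediction calculation:
ŷ = 17.5991 + 2.4512 × 21.86
ŷ = 71.1823

Reliability:
- Data range: x ∈ [1.67, 9.64]
- Prediction point: x = 21.86 is 12.22 units above the observed range → this is EXTRAPOLATION, not interpolation

Why that matters here:
- The linear relationship may not hold outside the observed range
- Real relationships often flatten, saturate, or turn nonlinear at extremes
- There are no observations near this x to validate the fitted line there

Report the number if required, but flag clearly that it is an extrapolation.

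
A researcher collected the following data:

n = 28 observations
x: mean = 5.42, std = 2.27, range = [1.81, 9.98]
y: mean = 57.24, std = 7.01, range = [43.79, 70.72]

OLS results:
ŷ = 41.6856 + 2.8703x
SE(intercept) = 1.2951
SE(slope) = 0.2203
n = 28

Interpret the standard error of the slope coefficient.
SE(slope) = 0.2203 measures the uncertainty in the estimated slope. The coefficient is estimated precisely (SE/|β̂₁| = 7.7%).

What SE measures:
- The standard error quantifies the sampling variability of the coefficient estimate
- It is the estimated standard deviation of β̂₁ across hypothetical repeated samples of the same size
- Smaller SE → more precise estimate

Relative precision:
- SE / |β̂₁| = 0.2203 / 2.8703 = 7.7%
- Rule of thumb (under 20%: precise; 20% to under 50%: moderately precise; 50% or more: imprecise) → precise

Rough 95% range (±2 SE): 2.8703 ± 0.4406 → (2.4297, 3.3109).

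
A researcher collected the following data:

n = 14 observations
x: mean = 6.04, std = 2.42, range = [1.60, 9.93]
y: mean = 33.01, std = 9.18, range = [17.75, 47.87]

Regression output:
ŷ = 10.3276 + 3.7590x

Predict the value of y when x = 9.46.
ŷ = 45.8877

x = 9.46 lies inside the observed range [1.60, 9.93], so the fitted equation applies directly:

ŷ = 10.3276 + 3.7590 × 9.46
ŷ = 10.3276 + 35.5601
ŷ = 45.8877

This is a point prediction; actual observations scatter around it by roughly the residual standard deviation.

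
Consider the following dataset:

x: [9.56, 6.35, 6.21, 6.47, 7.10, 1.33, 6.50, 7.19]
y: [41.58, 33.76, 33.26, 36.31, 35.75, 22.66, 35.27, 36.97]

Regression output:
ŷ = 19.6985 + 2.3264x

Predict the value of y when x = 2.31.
ŷ = 25.0725

To predict y for x = 2.31, substitute into the regression equation:

ŷ = 19.6985 + 2.3264 × 2.31
ŷ = 19.6985 + 5.3740
ŷ = 25.0725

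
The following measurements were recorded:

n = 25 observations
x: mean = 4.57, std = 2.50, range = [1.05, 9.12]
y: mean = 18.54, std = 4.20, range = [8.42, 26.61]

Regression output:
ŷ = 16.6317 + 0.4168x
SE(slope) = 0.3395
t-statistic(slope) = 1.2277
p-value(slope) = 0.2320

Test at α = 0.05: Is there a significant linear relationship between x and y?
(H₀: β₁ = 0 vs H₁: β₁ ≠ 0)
Fail to reject H₀: p-value = 0.2320 ≥ α = 0.05. The linear relationship is not significant at the 5% level.

Hypothesis test for the slope coefficient:

H₀: β₁ = 0 (no linear relationship)
H₁: β₁ ≠ 0 (linear relationship exists)

Test statistic: t = β̂₁ / SE(β̂₁) = 0.4168 / 0.3395 = 1.2277

With df = 23, the two-sided p-value for |t| = 1.2277 is 0.2320.

Decision rule: reject H₀ if p-value < α.
p-value = 0.2320 ≥ α = 0.05 → fail to reject H₀.

At α = 0.05 the data do not provide convincing evidence of a nonzero slope.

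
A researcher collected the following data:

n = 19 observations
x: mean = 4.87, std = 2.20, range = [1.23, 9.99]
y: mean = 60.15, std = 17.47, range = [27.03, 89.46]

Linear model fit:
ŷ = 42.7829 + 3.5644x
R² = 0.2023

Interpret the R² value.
R² = 0.2023 means 20.23% of the variation in y is explained by the linear relationship with x. This indicates a weak fit.

R² (coefficient of determination) measures the proportion of variance in y explained by the regression model.

Here R² = 0.2023:
- Explained: 20.23% of the variation in y
- Unexplained (residual): 100% − 20.23% = 79.77%
- Rule of thumb (below 0.3 weak; 0.3 to below 0.7 moderate; 0.7 and above strong) → weak

Equivalently, for simple linear regression R² = r², so |r| = √0.2023 ≈ 0.4498.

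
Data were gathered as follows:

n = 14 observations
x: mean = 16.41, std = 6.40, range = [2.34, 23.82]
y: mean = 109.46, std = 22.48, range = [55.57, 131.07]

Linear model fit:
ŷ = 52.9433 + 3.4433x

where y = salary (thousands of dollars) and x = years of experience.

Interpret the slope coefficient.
An increase of one year in experience is associated with a 3.4433 thousand dollars increase in predicted salary.

The slope coefficient β₁ = 3.4433 represents the marginal effect of experience on salary.

Interpretation:
- Experience up by 1 year → predicted salary increases by 3.4433 thousand dollars
- The effect is assumed constant over the observed range of x (linearity)
- The slope describes association in these data, not necessarily a causal effect

(β₀ = 52.9433 is the fitted value at x = 0 and is not part of the slope interpretation.)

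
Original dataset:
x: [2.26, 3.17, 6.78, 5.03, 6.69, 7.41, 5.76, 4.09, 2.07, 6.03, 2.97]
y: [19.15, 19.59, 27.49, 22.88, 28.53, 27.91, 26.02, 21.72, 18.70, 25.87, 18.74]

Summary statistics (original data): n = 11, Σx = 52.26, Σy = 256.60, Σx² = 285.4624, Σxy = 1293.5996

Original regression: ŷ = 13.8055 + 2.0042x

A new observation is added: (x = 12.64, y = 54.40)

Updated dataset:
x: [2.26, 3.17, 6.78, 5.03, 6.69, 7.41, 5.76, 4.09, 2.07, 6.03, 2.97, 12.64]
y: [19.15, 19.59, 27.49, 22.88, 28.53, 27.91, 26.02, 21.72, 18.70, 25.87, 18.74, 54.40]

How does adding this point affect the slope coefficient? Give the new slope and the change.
The slope changes from 2.0042 to 3.1754 (change of +1.1712, or +58.4%).

The new point has HIGH LEVERAGE: x = 12.64 is far from the original mean x̄ = 52.26/11 ≈ 4.75 (original range [2.07, 7.41]).

Step 1: Update the sums with the new point (n goes from 11 to 12)
Σx  = 52.26 + 12.64 = 64.90
Σy  = 256.60 + 54.40 = 311.00
Σx² = 285.4624 + 12.64² = 285.4624 + 159.7696 = 445.2320
Σxy = 1293.5996 + 12.64×54.40 = 1293.5996 + 687.6160 = 1981.2156

Step 2: Recompute the slope with b₁ = (nΣxy − ΣxΣy) / (nΣx² − (Σx)²)
Numerator   = 12×1981.2156 − 64.90×311.00 = 23774.5872 − 20183.9000 = 3590.6872
Denominator = 12×445.2320 − 64.90² = 5342.7840 − 4212.0100 = 1130.7740
b₁(new) = 3590.6872 / 1130.7740 = 3.1754

(Same formula on the original sums: (11×1293.5996 − 52.26×256.60) / (11×285.4624 − 52.26²) = 819.6796 / 408.9788 = 2.0042, matching the given fit.)

Step 3: Change in slope
Δβ₁ = 3.1754 − 2.0042 = +1.1712
Relative change = +1.1712 / 2.0042 × 100% = +58.4%
→ the slope increases when the point is added.

A high-leverage point only changes the slope if it is off the original line; here y = 54.40 is above the original trend, so the slope increases.
In practice: check such a point for data-entry or measurement error.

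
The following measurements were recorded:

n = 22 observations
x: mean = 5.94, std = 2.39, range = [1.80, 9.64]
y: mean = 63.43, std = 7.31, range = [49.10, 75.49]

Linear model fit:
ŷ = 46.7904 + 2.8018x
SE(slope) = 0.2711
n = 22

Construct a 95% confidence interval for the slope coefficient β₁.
The 95% CI for β₁ is (2.2363, 3.3673)

Confidence interval for the slope:

The 95% CI for β₁ is: β̂₁ ± t*(α/2, n-2) × SE(β̂₁)

Step 1: Find critical t-value
- Confidence level = 0.95
- Degrees of freedom = n - 2 = 22 - 2 = 20
- t*(α/2, 20) = 2.0860

Step 2: Calculate margin of error
Margin = 2.0860 × 0.2711 = 0.5655

Step 3: Construct interval
CI = 2.8018 ± 0.5655
CI = (2.2363, 3.3673)

Interpretation: each one-unit increase in x is associated with a change in mean y of between 2.2363 and 3.3673, with 95% confidence.
The interval does not include 0, suggesting a significant linear relationship.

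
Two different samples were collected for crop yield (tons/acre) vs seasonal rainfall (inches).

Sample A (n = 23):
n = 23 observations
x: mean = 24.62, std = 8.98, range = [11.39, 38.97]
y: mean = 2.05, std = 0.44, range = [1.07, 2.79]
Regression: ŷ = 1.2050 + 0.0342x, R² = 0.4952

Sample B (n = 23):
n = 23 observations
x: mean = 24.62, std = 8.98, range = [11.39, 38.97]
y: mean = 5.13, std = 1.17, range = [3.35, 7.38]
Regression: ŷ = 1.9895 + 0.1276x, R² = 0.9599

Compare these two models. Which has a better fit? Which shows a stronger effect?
Model B has the better fit (R² = 0.9599 vs 0.4952). Model B shows the stronger effect (|β₁| = 0.1276 vs 0.0342).

Model Comparison:

Which explains more variance? (R²)
- Model A: R² = 0.4952 → 49.52% of variance in crop yield explained
- Model B: R² = 0.9599 → 95.99% of variance in crop yield explained
- 0.9599 > 0.4952 → Model B has the better fit

Which has the larger per-inch effect? (|β₁|)
- Model A: β₁ = 0.0342 → predicted crop yield rises 0.0342 tons/acre per additional inch of rainfall
- Model B: β₁ = 0.1276 → predicted crop yield rises 0.1276 tons/acre per additional inch of rainfall
- |0.0342| < |0.1276| → Model B shows the stronger marginal effect

Note: The two samples could reflect different populations, time periods, or measurement quality.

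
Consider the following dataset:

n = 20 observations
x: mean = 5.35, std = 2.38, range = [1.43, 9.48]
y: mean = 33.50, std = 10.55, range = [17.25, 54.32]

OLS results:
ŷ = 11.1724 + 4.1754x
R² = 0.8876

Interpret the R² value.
About 88.76% of the variability in y is accounted for by the regression on x (R² = 0.8876) — a strong linear fit.

R² (coefficient of determination) measures the proportion of variance in y explained by the regression model.

Here R² = 0.8876:
- Explained: 88.76% of the variation in y
- Unexplained (residual): 100% − 88.76% = 11.24%
- Rule of thumb (below 0.3 weak; 0.3 to below 0.7 moderate; 0.7 and above strong) → strong

Note: R² says nothing about causation, and a high R² does not by itself mean the linear form is appropriate — check the residuals.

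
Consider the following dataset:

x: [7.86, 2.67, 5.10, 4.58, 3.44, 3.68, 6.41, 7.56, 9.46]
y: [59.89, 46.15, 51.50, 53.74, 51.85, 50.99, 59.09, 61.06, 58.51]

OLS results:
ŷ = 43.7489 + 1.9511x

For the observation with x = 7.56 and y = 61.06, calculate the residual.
Residual = 2.5608

The residual is the difference between the actual value and the predicted value:

Residual = y - ŷ

Step 1: Calculate predicted value
ŷ = 43.7489 + 1.9511 × 7.56
ŷ = 58.4992

Step 2: Calculate residual
Residual = 61.06 - 58.4992
Residual = 2.5608

The residual is positive, so the observed y = 61.06 sits above the regression line (the line underestimates it by 2.5608).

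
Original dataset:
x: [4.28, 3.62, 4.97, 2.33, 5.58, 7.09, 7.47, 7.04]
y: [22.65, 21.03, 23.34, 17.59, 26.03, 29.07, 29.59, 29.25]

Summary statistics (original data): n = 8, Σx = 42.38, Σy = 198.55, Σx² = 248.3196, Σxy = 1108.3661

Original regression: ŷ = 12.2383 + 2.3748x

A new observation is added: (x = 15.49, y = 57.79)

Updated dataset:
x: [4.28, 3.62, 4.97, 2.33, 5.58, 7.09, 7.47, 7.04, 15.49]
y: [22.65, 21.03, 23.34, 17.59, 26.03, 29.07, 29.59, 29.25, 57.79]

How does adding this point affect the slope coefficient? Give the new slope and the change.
The slope changes from 2.3748 to 3.0585 (change of +0.6837, or +28.8%).

The new point has HIGH LEVERAGE: x = 15.49 is far from the original mean x̄ = 42.38/8 ≈ 5.30 (original range [2.33, 7.47]).

Step 1: Update the sums with the new point (n goes from 8 to 9)
Σx  = 42.38 + 15.49 = 57.87
Σy  = 198.55 + 57.79 = 256.34
Σx² = 248.3196 + 15.49² = 248.3196 + 239.9401 = 488.2597
Σxy = 1108.3661 + 15.49×57.79 = 1108.3661 + 895.1671 = 2003.5332

Step 2: Recompute the slope with b₁ = (nΣxy − ΣxΣy) / (nΣx² − (Σx)²)
Numerator   = 9×2003.5332 − 57.87×256.34 = 18031.7988 − 14834.3958 = 3197.4030
Denominator = 9×488.2597 − 57.87² = 4394.3373 − 3348.9369 = 1045.4004
b₁(new) = 3197.4030 / 1045.4004 = 3.0585

(Same formula on the original sums: (8×1108.3661 − 42.38×198.55) / (8×248.3196 − 42.38²) = 452.3798 / 190.4924 = 2.3748, matching the given fit.)

Step 3: Change in slope
Δβ₁ = 3.0585 − 2.3748 = +0.6837
Relative change = +0.6837 / 2.3748 × 100% = +28.8%
→ the slope increases when the point is added.

Because the point sits above the extension of the original line at a high-leverage x, it tilts the fit up.
In practice: refit with and without it and report both if conclusions differ; examine leverage (hᵢ) and Cook's distance rather than deleting it automatically.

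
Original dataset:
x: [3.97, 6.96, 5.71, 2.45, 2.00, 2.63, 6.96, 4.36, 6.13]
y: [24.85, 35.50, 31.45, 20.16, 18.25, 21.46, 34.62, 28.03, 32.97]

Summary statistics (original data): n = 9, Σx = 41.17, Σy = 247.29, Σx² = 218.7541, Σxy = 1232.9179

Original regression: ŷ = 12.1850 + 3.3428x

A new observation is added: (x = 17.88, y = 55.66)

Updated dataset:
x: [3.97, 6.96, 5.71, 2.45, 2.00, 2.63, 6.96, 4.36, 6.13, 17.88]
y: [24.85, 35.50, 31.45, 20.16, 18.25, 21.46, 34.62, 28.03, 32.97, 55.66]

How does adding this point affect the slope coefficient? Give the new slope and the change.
Adding the point moves β₁ from 3.3428 to 2.3145, i.e. it decreases by 1.0283 (-30.8%).

The new point has HIGH LEVERAGE: x = 17.88 is far from the original mean x̄ = 41.17/9 ≈ 4.57 (original range [2.00, 6.96]).

Step 1: Update the sums with the new point (n goes from 9 to 10)
Σx  = 41.17 + 17.88 = 59.05
Σy  = 247.29 + 55.66 = 302.95
Σx² = 218.7541 + 17.88² = 218.7541 + 319.6944 = 538.4485
Σxy = 1232.9179 + 17.88×55.66 = 1232.9179 + 995.2008 = 2228.1187

Step 2: Recompute the slope with b₁ = (nΣxy − ΣxΣy) / (nΣx² − (Σx)²)
Numerator   = 10×2228.1187 − 59.05×302.95 = 22281.1870 − 17889.1975 = 4391.9895
Denominator = 10×538.4485 − 59.05² = 5384.4850 − 3486.9025 = 1897.5825
b₁(new) = 4391.9895 / 1897.5825 = 2.3145

(Same formula on the original sums: (9×1232.9179 − 41.17×247.29) / (9×218.7541 − 41.17²) = 915.3318 / 273.8180 = 3.3428, matching the given fit.)

Step 3: Change in slope
Δβ₁ = 2.3145 − 3.3428 = -1.0283
Relative change = -1.0283 / 3.3428 × 100% = -30.8%
→ the slope decreases when the point is added.

Because the point sits below the extension of the original line at a high-leverage x, it tilts the fit down.
In practice: examine leverage (hᵢ) and Cook's distance rather than deleting it automatically; refit with and without it and report both if conclusions differ.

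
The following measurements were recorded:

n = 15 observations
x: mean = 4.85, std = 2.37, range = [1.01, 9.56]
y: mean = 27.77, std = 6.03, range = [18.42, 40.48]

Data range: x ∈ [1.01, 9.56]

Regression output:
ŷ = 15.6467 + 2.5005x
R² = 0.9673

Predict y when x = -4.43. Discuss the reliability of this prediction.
ŷ = 4.5695, but this is extrapolation (below the data range [1.01, 9.56]) and may be unreliable.

Prediction calculation:
ŷ = 15.6467 + 2.5005 × (-4.43)
ŷ = 4.5695

Reliability:
- Data range: x ∈ [1.01, 9.56]
- Prediction point: x = -4.43 is 5.44 units below the observed range → this is EXTRAPOLATION, not interpolation

Why that matters here:
- R² describes fit only over the sampled x values; it says nothing about behaviour beyond them
- The linear relationship may not hold outside the observed range

The R² = 0.9673 only validates the fit within [1.01, 9.56]; treat ŷ = 4.5695 with caution.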